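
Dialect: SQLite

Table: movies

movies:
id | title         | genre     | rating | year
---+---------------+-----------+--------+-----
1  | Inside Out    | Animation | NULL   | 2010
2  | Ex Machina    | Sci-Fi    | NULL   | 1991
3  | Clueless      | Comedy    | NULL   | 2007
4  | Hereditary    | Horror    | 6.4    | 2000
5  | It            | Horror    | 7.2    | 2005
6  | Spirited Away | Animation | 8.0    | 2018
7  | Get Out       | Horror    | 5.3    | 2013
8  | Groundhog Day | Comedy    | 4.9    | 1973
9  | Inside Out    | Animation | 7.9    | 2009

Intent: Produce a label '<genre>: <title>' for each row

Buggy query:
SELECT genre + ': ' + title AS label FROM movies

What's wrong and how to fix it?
Bug: '+' is numeric addition; on text columns SQLite converts them to 0 instead of concatenating

Fix: Replace + with || to concatenate text

Corrected query:
SELECT genre || ': ' || title AS label FROM movies

Result:
label                   
------------------------
Animation: Inside Out   
Sci-Fi: Ex Machina      
Comedy: Clueless        
Horror: Hereditary      
Horror: It              
Animation: Spirited Away
Horror: Get Out         
Comedy: Groundhog Day   
Animation: Inside Out   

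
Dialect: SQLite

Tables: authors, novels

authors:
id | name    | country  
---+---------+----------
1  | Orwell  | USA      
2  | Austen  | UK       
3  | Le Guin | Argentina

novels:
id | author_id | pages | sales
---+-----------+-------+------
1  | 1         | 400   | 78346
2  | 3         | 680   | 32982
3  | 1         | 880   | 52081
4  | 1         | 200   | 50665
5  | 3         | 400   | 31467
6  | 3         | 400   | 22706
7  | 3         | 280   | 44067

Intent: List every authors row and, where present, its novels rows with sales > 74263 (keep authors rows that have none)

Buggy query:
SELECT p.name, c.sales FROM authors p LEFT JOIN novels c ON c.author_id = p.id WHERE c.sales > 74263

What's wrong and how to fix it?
Bug: Filtering c.sales in WHERE discards the NULL rows produced by LEFT JOIN, turning it into an inner join

Fix: Put 'c.sales > 74263' in the JOIN's ON clause instead of WHERE

Corrected query:
SELECT p.name, c.sales FROM authors p LEFT JOIN novels c ON c.author_id = p.id AND c.sales > 74263

Result:
name    | sales
--------+------
Orwell  | 78346
Austen  | NULL 
Le Guin | NULL 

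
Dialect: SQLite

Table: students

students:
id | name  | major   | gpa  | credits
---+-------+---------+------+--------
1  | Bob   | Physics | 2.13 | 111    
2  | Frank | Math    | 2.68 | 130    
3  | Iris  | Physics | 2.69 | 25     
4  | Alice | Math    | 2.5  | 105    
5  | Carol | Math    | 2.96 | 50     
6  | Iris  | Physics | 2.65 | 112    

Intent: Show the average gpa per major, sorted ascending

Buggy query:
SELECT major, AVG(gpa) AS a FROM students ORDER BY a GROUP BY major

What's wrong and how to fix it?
Bug: GROUP BY must precede ORDER BY

Fix: Move ORDER BY to the end, after GROUP BY

Corrected query:
SELECT major, AVG(gpa) AS a FROM students GROUP BY major ORDER BY a

Result:
major   | a       
--------+---------
Physics | 2.49    
Math    | 2.713333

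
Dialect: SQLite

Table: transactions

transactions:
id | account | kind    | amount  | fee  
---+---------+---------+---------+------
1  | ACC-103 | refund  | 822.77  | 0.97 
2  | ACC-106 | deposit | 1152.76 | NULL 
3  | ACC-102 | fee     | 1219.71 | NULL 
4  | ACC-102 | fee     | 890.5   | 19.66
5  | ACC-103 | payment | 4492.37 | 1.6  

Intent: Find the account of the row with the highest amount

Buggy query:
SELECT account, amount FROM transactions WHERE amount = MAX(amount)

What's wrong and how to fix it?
Bug: MAX(amount) is an aggregate and cannot be used directly in WHERE

Fix: Wrap MAX in a scalar subquery so WHERE compares against a single value

Corrected query:
SELECT account, amount FROM transactions WHERE amount = (SELECT MAX(amount) FROM transactions)

Result:
account | amount 
--------+--------
ACC-103 | 4492.37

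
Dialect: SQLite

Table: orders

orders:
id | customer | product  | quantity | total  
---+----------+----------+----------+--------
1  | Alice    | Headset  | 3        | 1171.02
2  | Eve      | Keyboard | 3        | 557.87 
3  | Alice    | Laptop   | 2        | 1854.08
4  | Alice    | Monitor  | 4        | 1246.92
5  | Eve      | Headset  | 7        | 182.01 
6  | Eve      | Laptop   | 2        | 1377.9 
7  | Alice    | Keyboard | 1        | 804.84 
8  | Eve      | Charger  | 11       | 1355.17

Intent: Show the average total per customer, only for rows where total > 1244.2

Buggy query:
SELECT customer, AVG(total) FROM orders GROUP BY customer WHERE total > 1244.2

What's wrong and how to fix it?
Bug: WHERE cannot follow GROUP BY

Fix: Place WHERE between FROM and GROUP BY

Corrected query:
SELECT customer, AVG(total) FROM orders WHERE total > 1244.2 GROUP BY customer

Result:
customer | AVG(total)
---------+-----------
Alice    | 1550.5    
Eve      | 1366.535  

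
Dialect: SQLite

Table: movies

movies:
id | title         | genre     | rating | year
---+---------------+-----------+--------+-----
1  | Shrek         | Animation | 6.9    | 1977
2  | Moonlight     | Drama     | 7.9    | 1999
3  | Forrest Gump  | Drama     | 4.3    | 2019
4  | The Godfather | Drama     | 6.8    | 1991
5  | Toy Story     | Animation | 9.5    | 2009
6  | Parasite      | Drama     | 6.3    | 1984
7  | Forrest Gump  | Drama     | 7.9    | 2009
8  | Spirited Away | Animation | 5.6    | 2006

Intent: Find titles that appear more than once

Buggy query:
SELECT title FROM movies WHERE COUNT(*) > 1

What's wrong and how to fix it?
Bug: COUNT(*) is an aggregate and cannot be used in WHERE

Fix: Group first, then use HAVING for the count condition

Corrected query:
SELECT title FROM movies GROUP BY title HAVING COUNT(*) > 1

Result:
title       
------------
Forrest Gump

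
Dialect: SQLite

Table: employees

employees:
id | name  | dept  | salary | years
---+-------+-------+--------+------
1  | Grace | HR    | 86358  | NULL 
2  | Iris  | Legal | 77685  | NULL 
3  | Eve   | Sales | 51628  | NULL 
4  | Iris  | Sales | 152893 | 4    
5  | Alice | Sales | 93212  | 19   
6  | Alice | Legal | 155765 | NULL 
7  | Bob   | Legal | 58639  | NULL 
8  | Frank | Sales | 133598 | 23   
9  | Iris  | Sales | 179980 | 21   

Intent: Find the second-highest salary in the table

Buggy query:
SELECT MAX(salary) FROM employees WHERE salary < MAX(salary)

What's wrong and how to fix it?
Bug: MAX(salary) on the right of the comparison is an aggregate-in-WHERE error

Fix: Put the inner MAX in a scalar subquery

Corrected query:
SELECT MAX(salary) FROM employees WHERE salary < (SELECT MAX(salary) FROM employees)

Result:
MAX(salary)
-----------
155765     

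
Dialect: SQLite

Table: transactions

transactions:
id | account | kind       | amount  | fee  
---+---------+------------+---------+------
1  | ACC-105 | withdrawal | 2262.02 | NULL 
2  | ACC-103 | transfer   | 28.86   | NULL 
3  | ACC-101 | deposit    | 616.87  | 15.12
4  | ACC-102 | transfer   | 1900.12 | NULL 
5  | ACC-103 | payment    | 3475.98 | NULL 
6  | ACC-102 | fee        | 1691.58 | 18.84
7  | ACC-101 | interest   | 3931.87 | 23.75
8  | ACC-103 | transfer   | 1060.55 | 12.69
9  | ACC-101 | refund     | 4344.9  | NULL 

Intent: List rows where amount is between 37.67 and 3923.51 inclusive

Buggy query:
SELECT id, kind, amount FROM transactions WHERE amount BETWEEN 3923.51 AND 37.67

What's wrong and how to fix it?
Bug: The bounds are reversed; BETWEEN a AND b requires a <= b to match anything

Fix: Swap the bounds so the smaller value comes first

Corrected query:
SELECT id, kind, amount FROM transactions WHERE amount BETWEEN 37.67 AND 3923.51

Result:
id | kind       | amount 
---+------------+--------
1  | withdrawal | 2262.02
3  | deposit    | 616.87 
4  | transfer   | 1900.12
5  | payment    | 3475.98
6  | fee        | 1691.58
8  | transfer   | 1060.55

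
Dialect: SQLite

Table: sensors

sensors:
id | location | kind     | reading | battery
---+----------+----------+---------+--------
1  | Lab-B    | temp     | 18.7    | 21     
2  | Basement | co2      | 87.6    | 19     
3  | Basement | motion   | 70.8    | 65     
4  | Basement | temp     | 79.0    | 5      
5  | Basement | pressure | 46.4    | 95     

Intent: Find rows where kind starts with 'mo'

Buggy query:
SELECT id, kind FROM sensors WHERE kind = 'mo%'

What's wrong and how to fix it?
Bug: Wildcards only work with LIKE; '=' treats '%' as a literal character

Fix: Replace '=' with LIKE so 'mo%' is treated as a pattern

Corrected query:
SELECT id, kind FROM sensors WHERE kind LIKE 'mo%'

Result:
id | kind  
---+-------
3  | motion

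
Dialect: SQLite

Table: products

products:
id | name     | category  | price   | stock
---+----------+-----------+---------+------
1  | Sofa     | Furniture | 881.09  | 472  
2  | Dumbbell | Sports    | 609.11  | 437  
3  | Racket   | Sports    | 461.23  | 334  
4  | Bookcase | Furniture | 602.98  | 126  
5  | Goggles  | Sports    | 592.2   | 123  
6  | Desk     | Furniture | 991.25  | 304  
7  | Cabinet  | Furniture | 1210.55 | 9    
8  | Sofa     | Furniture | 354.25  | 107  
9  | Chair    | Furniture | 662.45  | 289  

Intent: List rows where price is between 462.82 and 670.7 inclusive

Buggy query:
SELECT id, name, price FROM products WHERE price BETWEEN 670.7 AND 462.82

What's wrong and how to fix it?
Bug: The bounds are reversed; BETWEEN a AND b requires a <= b to match anything

Fix: Write BETWEEN 462.82 AND 670.7

Corrected query:
SELECT id, name, price FROM products WHERE price BETWEEN 462.82 AND 670.7

Result:
id | name     | price 
---+----------+-------
2  | Dumbbell | 609.11
4  | Bookcase | 602.98
5  | Goggles  | 592.2 
9  | Chair    | 662.45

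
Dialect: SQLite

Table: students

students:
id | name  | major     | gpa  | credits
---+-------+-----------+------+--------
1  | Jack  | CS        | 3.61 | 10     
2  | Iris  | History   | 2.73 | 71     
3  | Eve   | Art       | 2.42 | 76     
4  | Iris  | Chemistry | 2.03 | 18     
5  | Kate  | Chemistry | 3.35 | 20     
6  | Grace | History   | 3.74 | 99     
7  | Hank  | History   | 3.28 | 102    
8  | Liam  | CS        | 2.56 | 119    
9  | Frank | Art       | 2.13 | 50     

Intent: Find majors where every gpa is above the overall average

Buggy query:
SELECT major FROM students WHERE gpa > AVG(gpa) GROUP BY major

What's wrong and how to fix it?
Bug: AVG() is an aggregate; it can't sit directly in WHERE

Fix: Compute the overall average in a scalar subquery and compare each group's MIN against it in HAVING

Corrected query:
SELECT major FROM students GROUP BY major HAVING MIN(gpa) > (SELECT AVG(gpa) FROM students)

Result:
(no rows)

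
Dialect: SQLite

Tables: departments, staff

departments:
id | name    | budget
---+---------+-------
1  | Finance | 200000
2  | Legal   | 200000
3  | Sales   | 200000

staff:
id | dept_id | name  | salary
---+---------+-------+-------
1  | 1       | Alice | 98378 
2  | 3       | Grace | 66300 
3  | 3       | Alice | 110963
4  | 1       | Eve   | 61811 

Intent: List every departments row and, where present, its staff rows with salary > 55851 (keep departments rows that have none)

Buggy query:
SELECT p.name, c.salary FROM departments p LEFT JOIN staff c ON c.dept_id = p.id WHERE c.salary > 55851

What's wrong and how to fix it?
Bug: A WHERE condition on the right-hand table after LEFT JOIN drops unmatched parents

Fix: Put 'c.salary > 55851' in the JOIN's ON clause instead of WHERE

Corrected query:
SELECT p.name, c.salary FROM departments p LEFT JOIN staff c ON c.dept_id = p.id AND c.salary > 55851

Result:
name    | salary
--------+-------
Finance | 61811 
Finance | 98378 
Legal   | NULL  
Sales   | 66300 
Sales   | 110963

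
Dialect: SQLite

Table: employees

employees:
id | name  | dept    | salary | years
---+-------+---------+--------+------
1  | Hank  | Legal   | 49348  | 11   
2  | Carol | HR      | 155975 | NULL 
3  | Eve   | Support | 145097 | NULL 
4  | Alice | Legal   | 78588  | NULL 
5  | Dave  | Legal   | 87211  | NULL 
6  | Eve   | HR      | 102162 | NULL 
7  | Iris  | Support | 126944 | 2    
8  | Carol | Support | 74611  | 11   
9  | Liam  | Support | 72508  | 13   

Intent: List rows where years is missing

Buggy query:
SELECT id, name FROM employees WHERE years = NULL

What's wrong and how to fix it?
Bug: '= NULL' is always unknown in SQL three-valued logic, so no rows match

Fix: Replace '= NULL' with 'IS NULL'

Corrected query:
SELECT id, name FROM employees WHERE years IS NULL

Result:
id | name 
---+------
2  | Carol
3  | Eve  
4  | Alice
5  | Dave 
6  | Eve  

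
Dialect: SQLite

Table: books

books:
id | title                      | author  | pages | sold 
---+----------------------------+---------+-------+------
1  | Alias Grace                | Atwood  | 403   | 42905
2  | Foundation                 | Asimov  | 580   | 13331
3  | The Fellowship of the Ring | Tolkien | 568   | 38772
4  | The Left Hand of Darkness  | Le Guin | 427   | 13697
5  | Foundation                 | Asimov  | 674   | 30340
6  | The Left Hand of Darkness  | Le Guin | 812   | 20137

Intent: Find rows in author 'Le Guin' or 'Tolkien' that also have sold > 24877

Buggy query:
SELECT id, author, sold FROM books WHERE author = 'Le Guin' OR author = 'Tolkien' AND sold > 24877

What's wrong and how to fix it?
Bug: AND binds tighter than OR, so this parses as author = 'Le Guin' OR (author = 'Tolkien' AND sold > 24877)

Fix: Add parentheses around the OR so the AND applies to both alternatives

Corrected query:
SELECT id, author, sold FROM books WHERE (author = 'Le Guin' OR author = 'Tolkien') AND sold > 24877

Result:
id | author  | sold 
---+---------+------
3  | Tolkien | 38772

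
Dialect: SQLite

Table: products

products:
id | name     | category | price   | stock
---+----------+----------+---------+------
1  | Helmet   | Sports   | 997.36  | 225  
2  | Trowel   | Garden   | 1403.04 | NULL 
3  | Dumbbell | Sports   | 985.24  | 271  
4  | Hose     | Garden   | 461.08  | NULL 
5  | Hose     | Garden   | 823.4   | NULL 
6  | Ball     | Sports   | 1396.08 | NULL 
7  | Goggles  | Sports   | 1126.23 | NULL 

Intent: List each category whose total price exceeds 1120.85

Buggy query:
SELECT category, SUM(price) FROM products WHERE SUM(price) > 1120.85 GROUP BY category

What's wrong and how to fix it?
Bug: WHERE runs before GROUP BY, so aggregates aren't available there

Fix: Use HAVING (which filters groups after aggregation) instead of WHERE

Corrected query:
SELECT category, SUM(price) FROM products GROUP BY category HAVING SUM(price) > 1120.85

Result:
category | SUM(price)
---------+-----------
Garden   | 2687.52   
Sports   | 4504.91   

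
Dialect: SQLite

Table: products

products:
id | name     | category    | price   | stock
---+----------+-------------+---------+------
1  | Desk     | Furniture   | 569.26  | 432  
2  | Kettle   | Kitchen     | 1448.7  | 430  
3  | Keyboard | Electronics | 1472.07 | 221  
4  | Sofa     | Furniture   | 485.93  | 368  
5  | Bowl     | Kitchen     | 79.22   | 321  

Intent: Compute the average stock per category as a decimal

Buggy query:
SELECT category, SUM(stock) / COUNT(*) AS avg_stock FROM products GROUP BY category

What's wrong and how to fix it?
Bug: SUM(stock) and COUNT(*) are both integers; the division truncates the fractional part

Fix: Multiply by 1.0 (or CAST to REAL) to force floating-point division

Corrected query:
SELECT category, SUM(stock) * 1.0 / COUNT(*) AS avg_stock FROM products GROUP BY category

Result:
category    | avg_stock
------------+----------
Electronics | 221      
Furniture   | 400      
Kitchen     | 375.5    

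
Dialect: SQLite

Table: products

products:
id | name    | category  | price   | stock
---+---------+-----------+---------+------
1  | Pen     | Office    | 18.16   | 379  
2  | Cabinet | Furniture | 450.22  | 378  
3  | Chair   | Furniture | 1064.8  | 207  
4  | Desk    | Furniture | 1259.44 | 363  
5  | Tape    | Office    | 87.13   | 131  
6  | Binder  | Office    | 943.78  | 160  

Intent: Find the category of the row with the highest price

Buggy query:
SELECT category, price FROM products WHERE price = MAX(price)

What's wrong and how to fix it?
Bug: MAX(price) is an aggregate and cannot be used directly in WHERE

Fix: Wrap MAX in a scalar subquery so WHERE compares against a single value

Corrected query:
SELECT category, price FROM products WHERE price = (SELECT MAX(price) FROM products)

Result:
category  | price  
----------+--------
Furniture | 1259.44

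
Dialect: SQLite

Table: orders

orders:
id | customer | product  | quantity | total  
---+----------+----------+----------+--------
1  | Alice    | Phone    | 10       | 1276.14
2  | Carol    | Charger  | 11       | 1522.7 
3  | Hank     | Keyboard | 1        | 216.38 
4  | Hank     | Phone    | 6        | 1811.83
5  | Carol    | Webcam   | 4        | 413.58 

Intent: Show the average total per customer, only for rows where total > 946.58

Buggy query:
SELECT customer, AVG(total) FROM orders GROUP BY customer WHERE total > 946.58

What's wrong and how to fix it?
Bug: WHERE cannot follow GROUP BY

Fix: Place WHERE between FROM and GROUP BY

Corrected query:
SELECT customer, AVG(total) FROM orders WHERE total > 946.58 GROUP BY customer

Result:
customer | AVG(total)
---------+-----------
Alice    | 1276.14   
Carol    | 1522.7    
Hank     | 1811.83   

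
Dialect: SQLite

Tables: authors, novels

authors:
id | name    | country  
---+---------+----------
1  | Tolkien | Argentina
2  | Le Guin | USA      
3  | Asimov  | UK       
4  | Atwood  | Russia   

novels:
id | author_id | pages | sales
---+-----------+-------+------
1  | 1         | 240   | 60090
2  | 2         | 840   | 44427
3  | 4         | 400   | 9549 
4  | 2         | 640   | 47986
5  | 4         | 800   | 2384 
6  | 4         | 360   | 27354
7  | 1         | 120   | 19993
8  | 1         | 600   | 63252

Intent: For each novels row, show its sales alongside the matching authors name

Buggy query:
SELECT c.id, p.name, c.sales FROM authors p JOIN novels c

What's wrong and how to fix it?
Bug: Missing join condition: each novels row is matched to all authors rows instead of just its own

Fix: Specify the join condition linking the foreign key to the parent id

Corrected query:
SELECT c.id, p.name, c.sales FROM authors p JOIN novels c ON c.author_id = p.id

Result:
id | name    | sales
---+---------+------
1  | Tolkien | 60090
2  | Le Guin | 44427
3  | Atwood  | 9549 
4  | Le Guin | 47986
5  | Atwood  | 2384 
6  | Atwood  | 27354
7  | Tolkien | 19993
8  | Tolkien | 63252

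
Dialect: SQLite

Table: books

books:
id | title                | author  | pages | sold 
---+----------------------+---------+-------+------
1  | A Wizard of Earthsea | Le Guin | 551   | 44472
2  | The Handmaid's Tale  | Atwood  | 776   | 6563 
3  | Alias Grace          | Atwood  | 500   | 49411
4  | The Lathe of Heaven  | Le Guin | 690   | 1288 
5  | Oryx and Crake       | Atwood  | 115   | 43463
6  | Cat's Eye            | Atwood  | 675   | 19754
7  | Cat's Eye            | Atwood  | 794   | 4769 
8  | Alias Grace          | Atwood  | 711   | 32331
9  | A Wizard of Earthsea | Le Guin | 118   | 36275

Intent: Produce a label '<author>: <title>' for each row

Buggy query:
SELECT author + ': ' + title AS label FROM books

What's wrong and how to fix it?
Bug: SQLite uses || for string concatenation; + coerces text to numbers (yielding 0)

Fix: Use the || operator for string concatenation

Corrected query:
SELECT author || ': ' || title AS label FROM books

Result:
label                        
-----------------------------
Le Guin: A Wizard of Earthsea
Atwood: The Handmaid's Tale  
Atwood: Alias Grace          
Le Guin: The Lathe of Heaven 
Atwood: Oryx and Crake       
Atwood: Cat's Eye            
Atwood: Cat's Eye            
Atwood: Alias Grace          
Le Guin: A Wizard of Earthsea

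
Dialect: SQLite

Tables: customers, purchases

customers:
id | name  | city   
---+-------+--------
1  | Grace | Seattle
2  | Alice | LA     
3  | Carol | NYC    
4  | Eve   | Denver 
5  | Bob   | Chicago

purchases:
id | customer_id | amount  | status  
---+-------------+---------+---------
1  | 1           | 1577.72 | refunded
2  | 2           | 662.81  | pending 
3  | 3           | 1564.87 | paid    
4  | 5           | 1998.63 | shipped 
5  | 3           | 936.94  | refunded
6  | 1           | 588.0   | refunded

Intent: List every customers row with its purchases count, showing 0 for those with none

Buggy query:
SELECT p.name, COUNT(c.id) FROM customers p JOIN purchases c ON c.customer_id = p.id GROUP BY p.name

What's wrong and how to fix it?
Bug: An inner join excludes parents with zero children

Fix: Switch to LEFT JOIN to retain unmatched parent rows

Corrected query:
SELECT p.name, COUNT(c.id) FROM customers p LEFT JOIN purchases c ON c.customer_id = p.id GROUP BY p.name

Result:
name  | COUNT(c.id)
------+------------
Alice | 1          
Bob   | 1          
Carol | 2          
Eve   | 0          
Grace | 2          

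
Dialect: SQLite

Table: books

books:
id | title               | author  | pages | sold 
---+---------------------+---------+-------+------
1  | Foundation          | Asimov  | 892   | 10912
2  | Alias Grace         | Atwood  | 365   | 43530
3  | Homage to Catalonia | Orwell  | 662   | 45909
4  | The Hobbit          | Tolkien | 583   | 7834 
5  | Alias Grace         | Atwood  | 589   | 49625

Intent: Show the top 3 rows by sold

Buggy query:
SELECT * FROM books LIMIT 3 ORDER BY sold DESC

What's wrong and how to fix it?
Bug: ORDER BY cannot follow LIMIT; LIMIT is the final clause

Fix: Sort with ORDER BY, then apply LIMIT

Corrected query:
SELECT * FROM books ORDER BY sold DESC LIMIT 3

Result:
id | title               | author | pages | sold 
---+---------------------+--------+-------+------
5  | Alias Grace         | Atwood | 589   | 49625
3  | Homage to Catalonia | Orwell | 662   | 45909
2  | Alias Grace         | Atwood | 365   | 43530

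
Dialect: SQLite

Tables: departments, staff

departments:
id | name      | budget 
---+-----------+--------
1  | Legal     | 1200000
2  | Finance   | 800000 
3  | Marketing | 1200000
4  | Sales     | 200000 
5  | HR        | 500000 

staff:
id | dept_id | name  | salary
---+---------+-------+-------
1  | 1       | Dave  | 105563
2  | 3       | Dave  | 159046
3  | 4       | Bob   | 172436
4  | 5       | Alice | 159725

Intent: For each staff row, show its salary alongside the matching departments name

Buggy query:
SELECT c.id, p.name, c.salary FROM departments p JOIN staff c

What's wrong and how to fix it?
Bug: Missing join condition: each staff row is matched to all departments rows instead of just its own

Fix: Specify the join condition linking the foreign key to the parent id

Corrected query:
SELECT c.id, p.name, c.salary FROM departments p JOIN staff c ON c.dept_id = p.id

Result:
id | name      | salary
---+-----------+-------
1  | Legal     | 105563
2  | Marketing | 159046
3  | Sales     | 172436
4  | HR        | 159725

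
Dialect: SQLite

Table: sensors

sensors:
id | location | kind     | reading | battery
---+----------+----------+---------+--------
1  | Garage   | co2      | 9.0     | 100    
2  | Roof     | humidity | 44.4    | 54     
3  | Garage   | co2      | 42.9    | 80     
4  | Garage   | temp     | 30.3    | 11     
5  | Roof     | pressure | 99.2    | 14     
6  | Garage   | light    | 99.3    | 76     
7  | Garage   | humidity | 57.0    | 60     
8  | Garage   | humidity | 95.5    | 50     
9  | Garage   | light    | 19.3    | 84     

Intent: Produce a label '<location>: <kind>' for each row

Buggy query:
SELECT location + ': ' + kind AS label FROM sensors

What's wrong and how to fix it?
Bug: '+' is numeric addition; on text columns SQLite converts them to 0 instead of concatenating

Fix: Replace + with || to concatenate text

Corrected query:
SELECT location || ': ' || kind AS label FROM sensors

Result:
label           
----------------
Garage: co2     
Roof: humidity  
Garage: co2     
Garage: temp    
Roof: pressure  
Garage: light   
Garage: humidity
Garage: humidity
Garage: light   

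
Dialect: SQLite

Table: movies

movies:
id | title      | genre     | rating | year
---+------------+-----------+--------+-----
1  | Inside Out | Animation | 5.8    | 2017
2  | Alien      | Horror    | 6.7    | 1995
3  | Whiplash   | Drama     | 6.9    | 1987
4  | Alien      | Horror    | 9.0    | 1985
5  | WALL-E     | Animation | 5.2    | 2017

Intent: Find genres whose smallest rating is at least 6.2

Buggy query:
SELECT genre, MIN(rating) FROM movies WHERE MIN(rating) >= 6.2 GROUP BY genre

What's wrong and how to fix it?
Bug: MIN() in WHERE is a misuse of aggregate

Fix: Use HAVING for the per-group MIN condition

Corrected query:
SELECT genre, MIN(rating) FROM movies GROUP BY genre HAVING MIN(rating) >= 6.2

Result:
genre  | MIN(rating)
-------+------------
Drama  | 6.9        
Horror | 6.7        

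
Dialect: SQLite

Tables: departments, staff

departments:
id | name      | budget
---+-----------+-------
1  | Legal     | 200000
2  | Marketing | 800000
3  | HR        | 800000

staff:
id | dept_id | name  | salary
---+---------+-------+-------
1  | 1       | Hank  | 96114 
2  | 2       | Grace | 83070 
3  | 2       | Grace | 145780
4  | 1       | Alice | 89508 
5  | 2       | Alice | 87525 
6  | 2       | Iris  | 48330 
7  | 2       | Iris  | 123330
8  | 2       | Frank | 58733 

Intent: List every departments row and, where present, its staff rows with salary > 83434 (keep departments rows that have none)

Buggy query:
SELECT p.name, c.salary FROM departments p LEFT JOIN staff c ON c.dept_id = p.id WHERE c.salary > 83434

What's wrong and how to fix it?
Bug: A WHERE condition on the right-hand table after LEFT JOIN drops unmatched parents

Fix: Move the right-table condition into the ON clause so unmatched parents are kept

Corrected query:
SELECT p.name, c.salary FROM departments p LEFT JOIN staff c ON c.dept_id = p.id AND c.salary > 83434

Result:
name      | salary
----------+-------
Legal     | 89508 
Legal     | 96114 
Marketing | 87525 
Marketing | 123330
Marketing | 145780
HR        | NULL  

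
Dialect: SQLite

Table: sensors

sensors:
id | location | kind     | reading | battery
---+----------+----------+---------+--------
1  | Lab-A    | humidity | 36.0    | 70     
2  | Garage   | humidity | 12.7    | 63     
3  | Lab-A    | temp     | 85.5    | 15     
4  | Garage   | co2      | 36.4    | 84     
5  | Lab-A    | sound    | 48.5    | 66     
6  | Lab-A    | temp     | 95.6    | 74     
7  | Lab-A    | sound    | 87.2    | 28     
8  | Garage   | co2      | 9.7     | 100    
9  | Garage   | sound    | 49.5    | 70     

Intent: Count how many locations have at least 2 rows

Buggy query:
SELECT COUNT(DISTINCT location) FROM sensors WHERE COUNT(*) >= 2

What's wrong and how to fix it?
Bug: WHERE filters individual rows, not groups, so a group-level COUNT is invalid there

Fix: Group first with HAVING COUNT(*) >= 2, then COUNT the resulting groups

Corrected query:
SELECT COUNT(*) FROM (SELECT location FROM sensors GROUP BY location HAVING COUNT(*) >= 2)

Result:
COUNT(*)
--------
2       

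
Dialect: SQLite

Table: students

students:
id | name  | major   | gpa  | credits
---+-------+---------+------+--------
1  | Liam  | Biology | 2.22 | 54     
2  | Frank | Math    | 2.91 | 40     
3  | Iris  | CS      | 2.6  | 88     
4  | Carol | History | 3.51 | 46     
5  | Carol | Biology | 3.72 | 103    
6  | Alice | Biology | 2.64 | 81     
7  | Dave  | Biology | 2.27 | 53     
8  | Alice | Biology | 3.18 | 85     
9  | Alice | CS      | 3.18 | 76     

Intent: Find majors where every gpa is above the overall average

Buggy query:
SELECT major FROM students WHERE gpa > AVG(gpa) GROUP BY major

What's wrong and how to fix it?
Bug: WHERE evaluates per row before aggregation, so AVG() is unavailable

Fix: Compute the overall average in a scalar subquery and compare each group's MIN against it in HAVING

Corrected query:
SELECT major FROM students GROUP BY major HAVING MIN(gpa) > (SELECT AVG(gpa) FROM students)

Result:
major  
-------
History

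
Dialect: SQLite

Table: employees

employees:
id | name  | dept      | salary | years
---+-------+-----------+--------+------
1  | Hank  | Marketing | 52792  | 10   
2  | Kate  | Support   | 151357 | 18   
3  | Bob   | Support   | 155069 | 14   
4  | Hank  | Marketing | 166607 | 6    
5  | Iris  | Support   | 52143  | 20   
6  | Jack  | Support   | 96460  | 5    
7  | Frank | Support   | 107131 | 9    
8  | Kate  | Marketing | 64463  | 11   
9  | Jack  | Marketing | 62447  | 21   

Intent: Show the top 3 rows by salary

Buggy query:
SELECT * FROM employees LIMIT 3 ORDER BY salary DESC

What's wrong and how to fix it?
Bug: LIMIT must come after ORDER BY

Fix: Sort with ORDER BY, then apply LIMIT

Corrected query:
SELECT * FROM employees ORDER BY salary DESC LIMIT 3

Result:
id | name | dept      | salary | years
---+------+-----------+--------+------
4  | Hank | Marketing | 166607 | 6    
3  | Bob  | Support   | 155069 | 14   
2  | Kate | Support   | 151357 | 18   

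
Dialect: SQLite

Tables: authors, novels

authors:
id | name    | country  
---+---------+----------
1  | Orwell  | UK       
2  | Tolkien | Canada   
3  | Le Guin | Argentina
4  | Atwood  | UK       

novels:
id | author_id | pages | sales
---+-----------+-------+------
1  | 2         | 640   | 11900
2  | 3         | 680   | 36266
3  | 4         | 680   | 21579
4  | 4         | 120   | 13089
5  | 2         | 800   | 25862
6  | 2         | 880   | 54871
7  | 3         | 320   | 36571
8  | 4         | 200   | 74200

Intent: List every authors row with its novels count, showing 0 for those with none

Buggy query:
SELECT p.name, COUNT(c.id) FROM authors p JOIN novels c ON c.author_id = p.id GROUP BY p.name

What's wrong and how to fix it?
Bug: INNER JOIN drops authors rows that have no matching novels rows

Fix: Use LEFT JOIN so parents without children still appear (COUNT(c.id) gives 0)

Corrected query:
SELECT p.name, COUNT(c.id) FROM authors p LEFT JOIN novels c ON c.author_id = p.id GROUP BY p.name

Result:
name    | COUNT(c.id)
--------+------------
Atwood  | 3          
Le Guin | 2          
Orwell  | 0          
Tolkien | 3          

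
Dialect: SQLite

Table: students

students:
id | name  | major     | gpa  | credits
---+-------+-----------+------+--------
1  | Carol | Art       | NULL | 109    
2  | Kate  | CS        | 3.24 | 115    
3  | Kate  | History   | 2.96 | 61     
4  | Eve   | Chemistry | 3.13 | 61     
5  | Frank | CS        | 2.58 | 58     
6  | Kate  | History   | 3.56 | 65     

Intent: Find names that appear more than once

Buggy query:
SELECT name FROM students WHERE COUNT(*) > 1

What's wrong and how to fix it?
Bug: COUNT(*) is an aggregate and cannot be used in WHERE

Fix: Group first, then use HAVING for the count condition

Corrected query:
SELECT name FROM students GROUP BY name HAVING COUNT(*) > 1

Result:
name
----
Kate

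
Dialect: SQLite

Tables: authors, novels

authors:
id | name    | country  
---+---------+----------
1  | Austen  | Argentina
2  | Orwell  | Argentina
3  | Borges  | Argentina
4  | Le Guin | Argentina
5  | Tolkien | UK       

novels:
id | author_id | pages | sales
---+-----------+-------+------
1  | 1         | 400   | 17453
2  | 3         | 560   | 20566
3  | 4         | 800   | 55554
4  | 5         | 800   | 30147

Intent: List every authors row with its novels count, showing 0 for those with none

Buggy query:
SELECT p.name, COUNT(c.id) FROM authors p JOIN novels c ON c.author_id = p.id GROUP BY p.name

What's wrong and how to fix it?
Bug: INNER JOIN drops authors rows that have no matching novels rows

Fix: Use LEFT JOIN so parents without children still appear (COUNT(c.id) gives 0)

Corrected query:
SELECT p.name, COUNT(c.id) FROM authors p LEFT JOIN novels c ON c.author_id = p.id GROUP BY p.name

Result:
name    | COUNT(c.id)
--------+------------
Austen  | 1          
Borges  | 1          
Le Guin | 1          
Orwell  | 0          
Tolkien | 1          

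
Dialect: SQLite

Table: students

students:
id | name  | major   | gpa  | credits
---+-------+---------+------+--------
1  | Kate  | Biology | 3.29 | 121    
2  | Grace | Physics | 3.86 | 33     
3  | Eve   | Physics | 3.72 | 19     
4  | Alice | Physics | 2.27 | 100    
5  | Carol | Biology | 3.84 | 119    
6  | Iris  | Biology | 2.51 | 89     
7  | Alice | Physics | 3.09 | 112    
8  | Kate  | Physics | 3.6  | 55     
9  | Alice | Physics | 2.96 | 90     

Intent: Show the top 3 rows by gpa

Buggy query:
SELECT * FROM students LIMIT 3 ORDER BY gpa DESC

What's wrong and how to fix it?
Bug: ORDER BY cannot follow LIMIT; LIMIT is the final clause

Fix: Sort with ORDER BY, then apply LIMIT

Corrected query:
SELECT * FROM students ORDER BY gpa DESC LIMIT 3

Result:
id | name  | major   | gpa  | credits
---+-------+---------+------+--------
2  | Grace | Physics | 3.86 | 33     
5  | Carol | Biology | 3.84 | 119    
3  | Eve   | Physics | 3.72 | 19     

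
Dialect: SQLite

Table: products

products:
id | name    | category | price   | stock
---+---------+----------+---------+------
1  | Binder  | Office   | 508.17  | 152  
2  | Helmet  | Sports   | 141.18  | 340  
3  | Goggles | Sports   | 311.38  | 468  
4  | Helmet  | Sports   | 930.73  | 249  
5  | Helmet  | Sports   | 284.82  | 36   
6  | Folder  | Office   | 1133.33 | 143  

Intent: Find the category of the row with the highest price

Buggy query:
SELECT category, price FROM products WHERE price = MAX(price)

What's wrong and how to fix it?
Bug: MAX(price) is an aggregate and cannot be used directly in WHERE

Fix: Use a subquery: WHERE price = (SELECT MAX(price) FROM products)

Corrected query:
SELECT category, price FROM products WHERE price = (SELECT MAX(price) FROM products)

Result:
category | price  
---------+--------
Office   | 1133.33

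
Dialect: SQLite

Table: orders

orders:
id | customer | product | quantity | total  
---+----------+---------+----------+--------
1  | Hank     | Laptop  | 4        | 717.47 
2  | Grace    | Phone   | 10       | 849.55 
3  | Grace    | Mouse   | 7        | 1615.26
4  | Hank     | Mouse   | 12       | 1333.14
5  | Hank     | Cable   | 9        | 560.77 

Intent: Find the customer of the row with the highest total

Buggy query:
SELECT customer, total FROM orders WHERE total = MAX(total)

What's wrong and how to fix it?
Bug: MAX(total) is an aggregate and cannot be used directly in WHERE

Fix: Use a subquery: WHERE total = (SELECT MAX(total) FROM orders)

Corrected query:
SELECT customer, total FROM orders WHERE total = (SELECT MAX(total) FROM orders)

Result:
customer | total  
---------+--------
Grace    | 1615.26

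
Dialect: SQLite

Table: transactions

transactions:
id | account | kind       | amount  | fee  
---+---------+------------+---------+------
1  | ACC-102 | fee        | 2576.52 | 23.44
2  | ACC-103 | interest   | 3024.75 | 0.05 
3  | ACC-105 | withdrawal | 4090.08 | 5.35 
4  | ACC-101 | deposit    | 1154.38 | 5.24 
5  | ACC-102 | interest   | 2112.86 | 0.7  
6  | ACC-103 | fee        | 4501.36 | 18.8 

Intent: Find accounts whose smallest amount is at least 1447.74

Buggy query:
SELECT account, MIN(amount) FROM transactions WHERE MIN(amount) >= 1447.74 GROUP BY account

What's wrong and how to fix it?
Bug: Aggregates like MIN are computed per group after WHERE runs

Fix: Use HAVING for the per-group MIN condition

Corrected query:
SELECT account, MIN(amount) FROM transactions GROUP BY account HAVING MIN(amount) >= 1447.74

Result:
account | MIN(amount)
--------+------------
ACC-102 | 2112.86    
ACC-103 | 3024.75    
ACC-105 | 4090.08    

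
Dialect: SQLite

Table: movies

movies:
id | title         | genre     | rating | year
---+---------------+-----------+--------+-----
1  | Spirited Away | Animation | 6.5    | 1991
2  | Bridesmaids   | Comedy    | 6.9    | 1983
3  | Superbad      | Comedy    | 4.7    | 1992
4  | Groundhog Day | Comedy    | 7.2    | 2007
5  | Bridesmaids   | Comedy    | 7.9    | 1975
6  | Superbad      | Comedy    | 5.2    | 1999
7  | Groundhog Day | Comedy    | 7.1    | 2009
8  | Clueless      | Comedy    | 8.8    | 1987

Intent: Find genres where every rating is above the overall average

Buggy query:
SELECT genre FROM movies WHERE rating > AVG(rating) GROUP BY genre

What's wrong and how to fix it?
Bug: AVG() is an aggregate; it can't sit directly in WHERE

Fix: Compute the overall average in a scalar subquery and compare each group's MIN against it in HAVING

Corrected query:
SELECT genre FROM movies GROUP BY genre HAVING MIN(rating) > (SELECT AVG(rating) FROM movies)

Result:
(no rows)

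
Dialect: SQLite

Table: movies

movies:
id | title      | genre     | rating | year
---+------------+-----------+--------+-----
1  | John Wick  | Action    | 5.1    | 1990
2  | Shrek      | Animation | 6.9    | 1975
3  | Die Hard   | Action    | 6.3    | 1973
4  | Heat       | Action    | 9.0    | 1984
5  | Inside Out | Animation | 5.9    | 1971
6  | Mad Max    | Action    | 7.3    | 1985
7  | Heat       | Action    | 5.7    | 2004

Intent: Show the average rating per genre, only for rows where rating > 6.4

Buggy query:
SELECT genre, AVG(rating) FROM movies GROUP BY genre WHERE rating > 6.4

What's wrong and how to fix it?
Bug: Row-level WHERE must come before GROUP BY in the clause order

Fix: Move the WHERE clause before GROUP BY

Corrected query:
SELECT genre, AVG(rating) FROM movies WHERE rating > 6.4 GROUP BY genre

Result:
genre     | AVG(rating)
----------+------------
Action    | 8.15       
Animation | 6.9        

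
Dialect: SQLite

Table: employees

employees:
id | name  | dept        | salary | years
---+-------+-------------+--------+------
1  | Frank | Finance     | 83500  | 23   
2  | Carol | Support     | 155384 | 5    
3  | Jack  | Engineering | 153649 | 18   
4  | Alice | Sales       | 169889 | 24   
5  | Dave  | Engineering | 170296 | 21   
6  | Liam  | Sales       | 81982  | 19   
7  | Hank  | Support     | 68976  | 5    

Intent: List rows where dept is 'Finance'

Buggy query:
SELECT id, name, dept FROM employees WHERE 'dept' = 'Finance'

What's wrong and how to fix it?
Bug: Single quotes denote string literals in SQL; the column name is being compared as a constant string

Fix: Remove the quotes around the column name (or use double quotes for an identifier)

Corrected query:
SELECT id, name, dept FROM employees WHERE dept = 'Finance'

Result:
id | name  | dept   
---+-------+--------
1  | Frank | Finance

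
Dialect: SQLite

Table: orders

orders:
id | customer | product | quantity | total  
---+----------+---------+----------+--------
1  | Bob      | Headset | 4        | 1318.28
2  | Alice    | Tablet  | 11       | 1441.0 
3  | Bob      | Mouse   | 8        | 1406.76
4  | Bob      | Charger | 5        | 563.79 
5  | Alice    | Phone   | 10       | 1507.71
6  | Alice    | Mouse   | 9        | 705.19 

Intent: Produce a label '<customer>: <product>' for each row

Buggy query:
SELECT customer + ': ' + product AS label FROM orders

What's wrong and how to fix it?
Bug: '+' is numeric addition; on text columns SQLite converts them to 0 instead of concatenating

Fix: Use the || operator for string concatenation

Corrected query:
SELECT customer || ': ' || product AS label FROM orders

Result:
label        
-------------
Bob: Headset 
Alice: Tablet
Bob: Mouse   
Bob: Charger 
Alice: Phone 
Alice: Mouse 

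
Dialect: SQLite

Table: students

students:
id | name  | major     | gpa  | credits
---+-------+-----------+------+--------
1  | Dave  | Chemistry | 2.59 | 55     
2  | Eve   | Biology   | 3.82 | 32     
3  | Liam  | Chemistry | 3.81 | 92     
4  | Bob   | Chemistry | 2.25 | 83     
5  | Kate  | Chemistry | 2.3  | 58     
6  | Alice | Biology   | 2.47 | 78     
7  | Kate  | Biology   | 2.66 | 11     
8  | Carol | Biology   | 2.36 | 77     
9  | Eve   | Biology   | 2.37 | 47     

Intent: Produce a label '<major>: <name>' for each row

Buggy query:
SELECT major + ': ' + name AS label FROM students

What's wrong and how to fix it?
Bug: '+' is numeric addition; on text columns SQLite converts them to 0 instead of concatenating

Fix: Use the || operator for string concatenation

Corrected query:
SELECT major || ': ' || name AS label FROM students

Result:
label          
---------------
Chemistry: Dave
Biology: Eve   
Chemistry: Liam
Chemistry: Bob 
Chemistry: Kate
Biology: Alice 
Biology: Kate  
Biology: Carol 
Biology: Eve   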